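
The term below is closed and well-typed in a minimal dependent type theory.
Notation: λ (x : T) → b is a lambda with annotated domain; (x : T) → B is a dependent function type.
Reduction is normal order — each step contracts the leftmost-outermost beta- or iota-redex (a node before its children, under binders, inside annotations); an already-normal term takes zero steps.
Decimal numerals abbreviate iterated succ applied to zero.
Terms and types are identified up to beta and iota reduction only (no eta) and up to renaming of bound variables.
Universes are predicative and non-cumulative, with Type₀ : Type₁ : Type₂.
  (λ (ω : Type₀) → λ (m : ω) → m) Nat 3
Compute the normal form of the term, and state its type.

reduced normal form:
  3
type:
  Nat


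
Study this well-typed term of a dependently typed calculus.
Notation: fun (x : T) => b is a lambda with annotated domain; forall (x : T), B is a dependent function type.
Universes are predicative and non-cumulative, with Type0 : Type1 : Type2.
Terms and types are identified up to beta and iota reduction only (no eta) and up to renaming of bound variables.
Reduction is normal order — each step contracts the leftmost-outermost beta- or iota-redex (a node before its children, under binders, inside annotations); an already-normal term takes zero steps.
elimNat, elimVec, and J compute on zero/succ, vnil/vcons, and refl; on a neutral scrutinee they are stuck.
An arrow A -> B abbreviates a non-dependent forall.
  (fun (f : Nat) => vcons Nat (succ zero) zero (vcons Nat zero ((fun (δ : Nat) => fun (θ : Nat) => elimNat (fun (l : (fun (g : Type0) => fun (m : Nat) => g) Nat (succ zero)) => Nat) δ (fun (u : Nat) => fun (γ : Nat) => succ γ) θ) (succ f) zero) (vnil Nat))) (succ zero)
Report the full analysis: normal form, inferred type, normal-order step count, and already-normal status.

reduced normal form:
  vcons Nat (succ zero) zero (vcons Nat zero (succ (succ zero)) (vnil Nat))
the term's type:
  Vec Nat (succ (succ zero))
steps to reach normal form (normal order): 4
term was already normal: no
first redex: a beta-redex


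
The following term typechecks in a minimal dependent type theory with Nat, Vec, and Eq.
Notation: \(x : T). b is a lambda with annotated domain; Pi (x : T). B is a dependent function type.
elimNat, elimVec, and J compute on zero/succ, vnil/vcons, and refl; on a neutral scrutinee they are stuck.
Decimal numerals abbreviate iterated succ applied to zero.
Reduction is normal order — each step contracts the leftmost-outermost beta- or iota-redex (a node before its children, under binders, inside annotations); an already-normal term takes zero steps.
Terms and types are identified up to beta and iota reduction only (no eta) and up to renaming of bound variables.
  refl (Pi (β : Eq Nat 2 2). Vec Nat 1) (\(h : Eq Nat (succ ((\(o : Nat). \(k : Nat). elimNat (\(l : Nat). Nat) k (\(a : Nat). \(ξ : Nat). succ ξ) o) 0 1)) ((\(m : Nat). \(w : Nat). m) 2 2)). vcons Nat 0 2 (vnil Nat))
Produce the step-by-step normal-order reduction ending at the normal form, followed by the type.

normal-order reduction sequence:
  refl (Pi (β : Eq Nat 2 2). Vec Nat 1) (\(h : Eq Nat (succ ((\(o : Nat). \(k : Nat). elimNat (\(l : Nat). Nat) k (\(a : Nat). \(ξ : Nat). succ ξ) o) 0 1)) ((\(m : Nat). \(w : Nat). m) 2 2)). vcons Nat 0 2 (vnil Nat))
  ~> refl (Pi (β : Eq Nat 2 2). Vec Nat 1) (\(h : Eq Nat (succ ((\(o : Nat). elimNat (\(k : Nat). Nat) o (\(l : Nat). \(a : Nat). succ a) 0) 1)) ((\(ξ : Nat). \(m : Nat). ξ) 2 2)). vcons Nat 0 2 (vnil Nat))
  ~> refl (Pi (β : Eq Nat 2 2). Vec Nat 1) (\(h : Eq Nat (succ (elimNat (\(o : Nat). Nat) 1 (\(k : Nat). \(l : Nat). succ l) 0)) ((\(a : Nat). \(ξ : Nat). a) 2 2)). vcons Nat 0 2 (vnil Nat))
  ~> refl (Pi (β : Eq Nat 2 2). Vec Nat 1) (\(h : Eq Nat 2 ((\(o : Nat). \(k : Nat). o) 2 2)). vcons Nat 0 2 (vnil Nat))
  ~> refl (Pi (β : Eq Nat 2 2). Vec Nat 1) (\(h : Eq Nat 2 ((\(o : Nat). 2) 2)). vcons Nat 0 2 (vnil Nat))
  ~> refl (Pi (β : Eq Nat 2 2). Vec Nat 1) (\(h : Eq Nat 2 2). vcons Nat 0 2 (vnil Nat))
type:
  Eq (Pi (β : Eq Nat 2 2). Vec Nat 1) (\(h : Eq Nat 2 2). vcons Nat 0 2 (vnil Nat)) (\(o : Eq Nat 2 2). vcons Nat 0 2 (vnil Nat))


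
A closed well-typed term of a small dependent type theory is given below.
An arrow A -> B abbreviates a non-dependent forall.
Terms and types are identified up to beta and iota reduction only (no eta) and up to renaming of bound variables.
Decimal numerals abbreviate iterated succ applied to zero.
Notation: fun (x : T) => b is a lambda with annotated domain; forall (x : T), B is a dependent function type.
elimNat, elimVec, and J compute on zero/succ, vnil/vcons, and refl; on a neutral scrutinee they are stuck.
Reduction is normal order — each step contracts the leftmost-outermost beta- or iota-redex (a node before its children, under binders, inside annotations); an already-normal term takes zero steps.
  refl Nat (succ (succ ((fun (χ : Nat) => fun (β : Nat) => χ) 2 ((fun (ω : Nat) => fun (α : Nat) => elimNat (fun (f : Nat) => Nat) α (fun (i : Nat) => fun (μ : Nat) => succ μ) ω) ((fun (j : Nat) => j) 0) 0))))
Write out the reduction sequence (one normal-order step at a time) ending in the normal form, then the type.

normal-order reduction:
  refl Nat (succ (succ ((fun (χ : Nat) => fun (β : Nat) => χ) 2 ((fun (ω : Nat) => fun (α : Nat) => elimNat (fun (f : Nat) => Nat) α (fun (i : Nat) => fun (μ : Nat) => succ μ) ω) ((fun (j : Nat) => j) 0) 0))))
  ~> refl Nat (succ (succ ((fun (χ : Nat) => 2) ((fun (β : Nat) => fun (ω : Nat) => elimNat (fun (α : Nat) => Nat) ω (fun (f : Nat) => fun (i : Nat) => succ i) β) ((fun (μ : Nat) => μ) 0) 0))))
  ~> refl Nat 4
the term's type:
  Eq Nat 4 4


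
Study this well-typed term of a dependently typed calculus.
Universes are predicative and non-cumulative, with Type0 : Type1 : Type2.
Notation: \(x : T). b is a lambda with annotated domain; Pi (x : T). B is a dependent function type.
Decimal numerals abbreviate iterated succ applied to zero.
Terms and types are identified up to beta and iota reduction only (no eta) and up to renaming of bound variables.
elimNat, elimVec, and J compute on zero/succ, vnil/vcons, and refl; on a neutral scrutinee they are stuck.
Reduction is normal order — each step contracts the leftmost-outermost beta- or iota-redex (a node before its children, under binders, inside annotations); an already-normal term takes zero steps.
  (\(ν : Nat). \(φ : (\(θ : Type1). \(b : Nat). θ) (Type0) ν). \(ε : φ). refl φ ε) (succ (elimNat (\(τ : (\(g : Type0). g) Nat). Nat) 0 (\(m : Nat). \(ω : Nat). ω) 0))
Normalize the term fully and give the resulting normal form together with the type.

normal form:
  \(ν : Type0). \(φ : ν). refl ν φ
type:
  Pi (ν : Type0). Pi (φ : ν). Eq ν φ φ


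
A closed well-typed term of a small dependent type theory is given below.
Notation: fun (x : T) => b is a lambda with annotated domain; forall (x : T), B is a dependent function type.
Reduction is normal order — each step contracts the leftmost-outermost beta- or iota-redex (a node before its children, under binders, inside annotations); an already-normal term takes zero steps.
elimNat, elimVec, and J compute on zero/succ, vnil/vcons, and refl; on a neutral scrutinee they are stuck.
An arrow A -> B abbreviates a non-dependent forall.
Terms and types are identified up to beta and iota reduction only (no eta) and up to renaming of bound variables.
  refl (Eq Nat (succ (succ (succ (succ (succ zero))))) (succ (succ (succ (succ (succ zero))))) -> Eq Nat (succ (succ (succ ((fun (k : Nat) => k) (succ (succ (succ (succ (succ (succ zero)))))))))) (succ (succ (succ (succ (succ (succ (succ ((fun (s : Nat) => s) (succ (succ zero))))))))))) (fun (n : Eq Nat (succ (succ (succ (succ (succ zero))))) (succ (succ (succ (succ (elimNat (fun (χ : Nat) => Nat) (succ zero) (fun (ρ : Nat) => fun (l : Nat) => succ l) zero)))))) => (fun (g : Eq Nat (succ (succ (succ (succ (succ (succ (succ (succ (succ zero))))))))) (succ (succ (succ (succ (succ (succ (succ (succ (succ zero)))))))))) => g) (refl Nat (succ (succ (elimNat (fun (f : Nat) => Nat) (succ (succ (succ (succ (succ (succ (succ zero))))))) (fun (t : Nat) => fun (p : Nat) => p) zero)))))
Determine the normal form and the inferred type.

resulting normal form:
  refl (Eq Nat (succ (succ (succ (succ (succ zero))))) (succ (succ (succ (succ (succ zero))))) -> Eq Nat (succ (succ (succ (succ (succ (succ (succ (succ (succ zero))))))))) (succ (succ (succ (succ (succ (succ (succ (succ (succ zero)))))))))) (fun (k : Eq Nat (succ (succ (succ (succ (succ zero))))) (succ (succ (succ (succ (succ zero)))))) => refl Nat (succ (succ (succ (succ (succ (succ (succ (succ (succ zero))))))))))
the term's type:
  Eq (Eq Nat (succ (succ (succ (succ (succ zero))))) (succ (succ (succ (succ (succ zero))))) -> Eq Nat (succ (succ (succ (succ (succ (succ (succ (succ (succ zero))))))))) (succ (succ (succ (succ (succ (succ (succ (succ (succ zero)))))))))) (fun (k : Eq Nat (succ (succ (succ (succ (succ zero))))) (succ (succ (succ (succ (succ zero)))))) => refl Nat (succ (succ (succ (succ (succ (succ (succ (succ (succ zero)))))))))) (fun (s : Eq Nat (succ (succ (succ (succ (succ zero))))) (succ (succ (succ (succ (succ zero)))))) => refl Nat (succ (succ (succ (succ (succ (succ (succ (succ (succ zero))))))))))


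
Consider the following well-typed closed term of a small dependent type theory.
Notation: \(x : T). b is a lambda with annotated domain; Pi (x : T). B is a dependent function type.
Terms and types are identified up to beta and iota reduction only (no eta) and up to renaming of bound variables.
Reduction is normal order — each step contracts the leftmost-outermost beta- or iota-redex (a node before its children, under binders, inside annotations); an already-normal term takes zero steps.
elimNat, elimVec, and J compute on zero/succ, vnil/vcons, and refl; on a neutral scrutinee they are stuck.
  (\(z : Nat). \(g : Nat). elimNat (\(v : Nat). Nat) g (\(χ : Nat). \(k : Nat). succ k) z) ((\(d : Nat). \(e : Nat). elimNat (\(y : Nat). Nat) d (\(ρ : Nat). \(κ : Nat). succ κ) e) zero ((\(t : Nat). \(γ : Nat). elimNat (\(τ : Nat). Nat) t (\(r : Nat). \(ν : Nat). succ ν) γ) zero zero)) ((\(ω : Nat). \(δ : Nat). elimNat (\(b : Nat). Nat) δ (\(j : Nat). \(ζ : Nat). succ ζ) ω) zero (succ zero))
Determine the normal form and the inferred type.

normal form:
  succ zero
type:
  Nat
observation: contracting a beta-redex first, the term normalizes in 12 steps.


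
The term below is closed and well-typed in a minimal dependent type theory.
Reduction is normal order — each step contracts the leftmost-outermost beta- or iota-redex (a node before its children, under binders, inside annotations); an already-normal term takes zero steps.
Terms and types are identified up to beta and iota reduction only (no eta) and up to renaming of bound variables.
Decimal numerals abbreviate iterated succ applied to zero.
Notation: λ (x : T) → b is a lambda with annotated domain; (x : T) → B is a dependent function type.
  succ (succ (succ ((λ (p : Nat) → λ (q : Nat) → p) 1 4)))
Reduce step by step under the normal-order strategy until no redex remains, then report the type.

reduction (normal order):
  succ (succ (succ ((λ (p : Nat) → λ (q : Nat) → p) 1 4)))
  ~> succ (succ (succ ((λ (p : Nat) → 1) 4)))
  ~> 4
the term's type:
  Nat


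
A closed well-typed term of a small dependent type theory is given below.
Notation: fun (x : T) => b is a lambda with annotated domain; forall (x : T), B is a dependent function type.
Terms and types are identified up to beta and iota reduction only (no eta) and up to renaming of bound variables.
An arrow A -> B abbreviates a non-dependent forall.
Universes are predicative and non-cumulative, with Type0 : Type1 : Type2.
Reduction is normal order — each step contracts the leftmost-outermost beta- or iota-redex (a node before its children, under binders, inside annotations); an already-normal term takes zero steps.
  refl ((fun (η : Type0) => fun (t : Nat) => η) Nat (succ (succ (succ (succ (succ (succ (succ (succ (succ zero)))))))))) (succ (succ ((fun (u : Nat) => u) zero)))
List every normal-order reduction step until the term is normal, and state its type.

normal-order reduction:
  refl ((fun (η : Type0) => fun (t : Nat) => η) Nat (succ (succ (succ (succ (succ (succ (succ (succ (succ zero)))))))))) (succ (succ ((fun (u : Nat) => u) zero)))
  ~> refl ((fun (η : Nat) => Nat) (succ (succ (succ (succ (succ (succ (succ (succ (succ zero)))))))))) (succ (succ ((fun (t : Nat) => t) zero)))
  ~> refl Nat (succ (succ ((fun (η : Nat) => η) zero)))
  ~> refl Nat (succ (succ zero))
type:
  Eq Nat (succ (succ zero)) (succ (succ zero))


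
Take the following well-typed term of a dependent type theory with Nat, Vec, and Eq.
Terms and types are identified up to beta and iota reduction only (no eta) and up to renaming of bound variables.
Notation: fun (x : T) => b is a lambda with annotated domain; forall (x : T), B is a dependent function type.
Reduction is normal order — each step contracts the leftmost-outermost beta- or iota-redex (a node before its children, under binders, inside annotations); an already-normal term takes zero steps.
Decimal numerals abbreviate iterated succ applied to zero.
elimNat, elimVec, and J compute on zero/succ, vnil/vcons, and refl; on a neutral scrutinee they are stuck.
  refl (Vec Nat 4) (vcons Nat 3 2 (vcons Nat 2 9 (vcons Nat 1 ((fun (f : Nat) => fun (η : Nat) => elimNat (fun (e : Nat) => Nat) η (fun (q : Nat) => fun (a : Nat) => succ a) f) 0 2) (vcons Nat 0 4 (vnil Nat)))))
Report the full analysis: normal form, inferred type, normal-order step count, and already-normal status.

resulting normal form:
  refl (Vec Nat 4) (vcons Nat 3 2 (vcons Nat 2 9 (vcons Nat 1 2 (vcons Nat 0 4 (vnil Nat)))))
the term's type:
  Eq (Vec Nat 4) (vcons Nat 3 2 (vcons Nat 2 9 (vcons Nat 1 2 (vcons Nat 0 4 (vnil Nat))))) (vcons Nat 3 2 (vcons Nat 2 9 (vcons Nat 1 2 (vcons Nat 0 4 (vnil Nat)))))
steps to reach normal form (normal order): 3
already normal: no
first redex: a beta-redex


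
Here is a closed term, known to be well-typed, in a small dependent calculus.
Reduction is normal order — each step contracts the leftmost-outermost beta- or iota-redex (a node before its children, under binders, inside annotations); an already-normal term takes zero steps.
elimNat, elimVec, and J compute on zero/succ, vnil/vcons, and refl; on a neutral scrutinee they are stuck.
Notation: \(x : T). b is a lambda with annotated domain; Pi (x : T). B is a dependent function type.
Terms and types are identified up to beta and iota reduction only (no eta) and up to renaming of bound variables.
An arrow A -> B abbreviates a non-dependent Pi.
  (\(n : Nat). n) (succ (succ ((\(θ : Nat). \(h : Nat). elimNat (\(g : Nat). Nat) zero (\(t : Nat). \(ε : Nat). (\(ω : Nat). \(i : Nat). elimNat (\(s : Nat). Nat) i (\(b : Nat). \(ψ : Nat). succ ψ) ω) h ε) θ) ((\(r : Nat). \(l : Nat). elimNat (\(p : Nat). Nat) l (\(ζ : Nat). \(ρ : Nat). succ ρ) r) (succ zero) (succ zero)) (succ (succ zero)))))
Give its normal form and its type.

normal form:
  succ (succ (succ (succ (succ (succ zero)))))
inferred type:
  Nat
observation: 25 normal-order steps separate the term from its normal form.


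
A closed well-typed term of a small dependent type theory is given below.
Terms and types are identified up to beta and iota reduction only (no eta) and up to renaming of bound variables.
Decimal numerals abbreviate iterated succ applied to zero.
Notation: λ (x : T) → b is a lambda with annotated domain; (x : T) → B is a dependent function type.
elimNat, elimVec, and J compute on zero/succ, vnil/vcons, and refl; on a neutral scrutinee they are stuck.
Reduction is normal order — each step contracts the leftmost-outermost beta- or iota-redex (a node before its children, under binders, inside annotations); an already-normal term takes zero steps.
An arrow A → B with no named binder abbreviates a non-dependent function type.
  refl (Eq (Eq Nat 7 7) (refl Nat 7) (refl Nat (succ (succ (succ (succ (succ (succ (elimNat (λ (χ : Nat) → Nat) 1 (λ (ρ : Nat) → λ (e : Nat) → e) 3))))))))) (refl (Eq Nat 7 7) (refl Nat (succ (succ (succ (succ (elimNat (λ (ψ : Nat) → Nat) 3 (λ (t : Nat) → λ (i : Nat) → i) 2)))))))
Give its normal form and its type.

normal form:
  refl (Eq (Eq Nat 7 7) (refl Nat 7) (refl Nat 7)) (refl (Eq Nat 7 7) (refl Nat 7))
the term's type:
  Eq (Eq (Eq Nat 7 7) (refl Nat 7) (refl Nat 7)) (refl (Eq Nat 7 7) (refl Nat 7)) (refl (Eq Nat 7 7) (refl Nat 7))


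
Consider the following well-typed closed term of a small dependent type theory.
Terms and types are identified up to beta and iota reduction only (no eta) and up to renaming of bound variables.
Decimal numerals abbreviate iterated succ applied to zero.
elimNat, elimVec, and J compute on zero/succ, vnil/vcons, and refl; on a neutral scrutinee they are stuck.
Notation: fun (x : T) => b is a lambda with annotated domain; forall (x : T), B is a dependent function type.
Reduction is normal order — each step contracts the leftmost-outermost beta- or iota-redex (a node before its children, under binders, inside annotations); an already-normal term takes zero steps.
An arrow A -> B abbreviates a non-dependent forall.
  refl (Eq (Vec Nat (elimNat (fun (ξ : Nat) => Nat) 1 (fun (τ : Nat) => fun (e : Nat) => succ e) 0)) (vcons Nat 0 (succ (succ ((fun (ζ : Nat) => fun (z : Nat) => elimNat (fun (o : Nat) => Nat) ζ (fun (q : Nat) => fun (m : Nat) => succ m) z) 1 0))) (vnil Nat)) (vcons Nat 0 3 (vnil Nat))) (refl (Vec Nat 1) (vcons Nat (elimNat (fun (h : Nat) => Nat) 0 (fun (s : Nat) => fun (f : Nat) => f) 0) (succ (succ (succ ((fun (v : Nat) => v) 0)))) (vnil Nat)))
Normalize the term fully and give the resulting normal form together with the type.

reduced normal form:
  refl (Eq (Vec Nat 1) (vcons Nat 0 3 (vnil Nat)) (vcons Nat 0 3 (vnil Nat))) (refl (Vec Nat 1) (vcons Nat 0 3 (vnil Nat)))
inferred type:
  Eq (Eq (Vec Nat 1) (vcons Nat 0 3 (vnil Nat)) (vcons Nat 0 3 (vnil Nat))) (refl (Vec Nat 1) (vcons Nat 0 3 (vnil Nat))) (refl (Vec Nat 1) (vcons Nat 0 3 (vnil Nat)))
observation: contracting an elimNat iota-redex first, the term normalizes in 6 steps.


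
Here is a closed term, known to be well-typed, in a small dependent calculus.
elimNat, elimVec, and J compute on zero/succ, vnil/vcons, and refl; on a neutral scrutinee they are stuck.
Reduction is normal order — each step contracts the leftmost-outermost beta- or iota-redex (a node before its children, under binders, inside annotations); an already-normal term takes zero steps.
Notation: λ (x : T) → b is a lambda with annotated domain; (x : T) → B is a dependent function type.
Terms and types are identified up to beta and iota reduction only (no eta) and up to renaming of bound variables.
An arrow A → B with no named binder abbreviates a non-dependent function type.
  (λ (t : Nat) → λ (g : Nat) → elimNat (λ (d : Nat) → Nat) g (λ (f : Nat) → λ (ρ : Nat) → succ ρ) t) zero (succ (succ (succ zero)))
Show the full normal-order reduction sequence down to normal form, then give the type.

normal-order reduction:
  (λ (t : Nat) → λ (g : Nat) → elimNat (λ (d : Nat) → Nat) g (λ (f : Nat) → λ (ρ : Nat) → succ ρ) t) zero (succ (succ (succ zero)))
  ~> (λ (t : Nat) → elimNat (λ (g : Nat) → Nat) t (λ (d : Nat) → λ (f : Nat) → succ f) zero) (succ (succ (succ zero)))
  ~> elimNat (λ (t : Nat) → Nat) (succ (succ (succ zero))) (λ (g : Nat) → λ (d : Nat) → succ d) zero
  ~> succ (succ (succ zero))
inferred type:
  Nat


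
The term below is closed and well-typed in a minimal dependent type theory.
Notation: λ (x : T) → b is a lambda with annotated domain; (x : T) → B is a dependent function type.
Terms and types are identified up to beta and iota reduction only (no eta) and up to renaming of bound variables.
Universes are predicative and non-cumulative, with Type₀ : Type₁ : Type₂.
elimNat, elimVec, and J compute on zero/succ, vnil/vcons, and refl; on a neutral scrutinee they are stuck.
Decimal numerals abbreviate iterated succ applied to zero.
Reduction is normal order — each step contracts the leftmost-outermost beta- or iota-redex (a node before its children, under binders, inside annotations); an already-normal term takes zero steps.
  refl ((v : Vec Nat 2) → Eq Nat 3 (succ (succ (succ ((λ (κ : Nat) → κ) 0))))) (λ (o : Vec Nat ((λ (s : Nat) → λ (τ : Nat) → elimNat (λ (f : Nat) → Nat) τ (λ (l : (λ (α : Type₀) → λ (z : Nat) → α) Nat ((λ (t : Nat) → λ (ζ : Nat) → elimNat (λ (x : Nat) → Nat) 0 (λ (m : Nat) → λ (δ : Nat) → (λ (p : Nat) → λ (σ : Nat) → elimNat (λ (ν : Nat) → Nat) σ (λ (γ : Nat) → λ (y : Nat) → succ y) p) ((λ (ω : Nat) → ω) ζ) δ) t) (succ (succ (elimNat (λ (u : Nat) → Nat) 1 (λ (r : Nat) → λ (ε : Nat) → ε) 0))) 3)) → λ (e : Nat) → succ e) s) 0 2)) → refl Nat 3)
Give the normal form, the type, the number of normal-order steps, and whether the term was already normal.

resulting normal form:
  refl ((v : Vec Nat 2) → Eq Nat 3 3) (λ (κ : Vec Nat 2) → refl Nat 3)
the term's type:
  Eq ((v : Vec Nat 2) → Eq Nat 3 3) (λ (κ : Vec Nat 2) → refl Nat 3) (λ (o : Vec Nat 2) → refl Nat 3)
steps to reach normal form (normal order): 4
term was already normal: no
first redex: a beta-redex


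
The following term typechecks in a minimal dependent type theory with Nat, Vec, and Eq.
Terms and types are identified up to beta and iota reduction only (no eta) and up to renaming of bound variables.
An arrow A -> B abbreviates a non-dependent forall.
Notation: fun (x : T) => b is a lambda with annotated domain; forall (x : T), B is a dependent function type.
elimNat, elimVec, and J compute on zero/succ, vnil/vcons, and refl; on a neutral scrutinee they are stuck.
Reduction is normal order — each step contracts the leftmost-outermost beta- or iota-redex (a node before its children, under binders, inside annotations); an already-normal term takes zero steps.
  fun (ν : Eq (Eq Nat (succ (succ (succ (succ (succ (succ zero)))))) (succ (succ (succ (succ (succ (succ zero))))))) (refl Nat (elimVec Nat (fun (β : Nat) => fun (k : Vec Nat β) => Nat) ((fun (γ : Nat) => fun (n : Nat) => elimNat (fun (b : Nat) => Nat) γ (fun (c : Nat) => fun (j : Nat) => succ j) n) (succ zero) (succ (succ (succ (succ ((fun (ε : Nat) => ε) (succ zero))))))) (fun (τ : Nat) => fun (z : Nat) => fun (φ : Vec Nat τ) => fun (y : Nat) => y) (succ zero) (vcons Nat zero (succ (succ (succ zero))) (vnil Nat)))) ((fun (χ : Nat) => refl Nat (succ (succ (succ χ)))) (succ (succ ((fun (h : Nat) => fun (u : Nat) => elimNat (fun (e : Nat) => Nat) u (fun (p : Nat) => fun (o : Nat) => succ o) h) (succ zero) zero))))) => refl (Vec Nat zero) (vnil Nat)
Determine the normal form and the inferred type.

reduced normal form:
  fun (ν : Eq (Eq Nat (succ (succ (succ (succ (succ (succ zero)))))) (succ (succ (succ (succ (succ (succ zero))))))) (refl Nat (succ (succ (succ (succ (succ (succ zero))))))) (refl Nat (succ (succ (succ (succ (succ (succ zero)))))))) => refl (Vec Nat zero) (vnil Nat)
the term's type:
  Eq (Eq Nat (succ (succ (succ (succ (succ (succ zero)))))) (succ (succ (succ (succ (succ (succ zero))))))) (refl Nat (succ (succ (succ (succ (succ (succ zero))))))) (refl Nat (succ (succ (succ (succ (succ (succ zero))))))) -> Eq (Vec Nat zero) (vnil Nat) (vnil Nat)


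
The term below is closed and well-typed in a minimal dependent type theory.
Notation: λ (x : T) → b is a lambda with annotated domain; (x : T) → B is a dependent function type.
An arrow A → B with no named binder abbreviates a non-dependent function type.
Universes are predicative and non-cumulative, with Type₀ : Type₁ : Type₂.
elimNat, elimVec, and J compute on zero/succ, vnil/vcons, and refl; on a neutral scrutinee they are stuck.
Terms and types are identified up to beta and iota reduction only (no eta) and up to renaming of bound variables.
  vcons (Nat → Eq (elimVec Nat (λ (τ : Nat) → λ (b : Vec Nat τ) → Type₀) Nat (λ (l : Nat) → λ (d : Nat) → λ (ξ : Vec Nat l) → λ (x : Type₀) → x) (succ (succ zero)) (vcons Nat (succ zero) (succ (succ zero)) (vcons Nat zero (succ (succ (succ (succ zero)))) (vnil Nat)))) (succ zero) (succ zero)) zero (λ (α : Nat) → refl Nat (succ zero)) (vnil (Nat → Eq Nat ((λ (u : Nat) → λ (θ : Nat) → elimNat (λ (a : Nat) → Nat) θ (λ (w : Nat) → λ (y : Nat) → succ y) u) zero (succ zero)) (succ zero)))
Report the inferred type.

inferred type:
  Vec (Nat → Eq Nat (succ zero) (succ zero)) (succ zero)


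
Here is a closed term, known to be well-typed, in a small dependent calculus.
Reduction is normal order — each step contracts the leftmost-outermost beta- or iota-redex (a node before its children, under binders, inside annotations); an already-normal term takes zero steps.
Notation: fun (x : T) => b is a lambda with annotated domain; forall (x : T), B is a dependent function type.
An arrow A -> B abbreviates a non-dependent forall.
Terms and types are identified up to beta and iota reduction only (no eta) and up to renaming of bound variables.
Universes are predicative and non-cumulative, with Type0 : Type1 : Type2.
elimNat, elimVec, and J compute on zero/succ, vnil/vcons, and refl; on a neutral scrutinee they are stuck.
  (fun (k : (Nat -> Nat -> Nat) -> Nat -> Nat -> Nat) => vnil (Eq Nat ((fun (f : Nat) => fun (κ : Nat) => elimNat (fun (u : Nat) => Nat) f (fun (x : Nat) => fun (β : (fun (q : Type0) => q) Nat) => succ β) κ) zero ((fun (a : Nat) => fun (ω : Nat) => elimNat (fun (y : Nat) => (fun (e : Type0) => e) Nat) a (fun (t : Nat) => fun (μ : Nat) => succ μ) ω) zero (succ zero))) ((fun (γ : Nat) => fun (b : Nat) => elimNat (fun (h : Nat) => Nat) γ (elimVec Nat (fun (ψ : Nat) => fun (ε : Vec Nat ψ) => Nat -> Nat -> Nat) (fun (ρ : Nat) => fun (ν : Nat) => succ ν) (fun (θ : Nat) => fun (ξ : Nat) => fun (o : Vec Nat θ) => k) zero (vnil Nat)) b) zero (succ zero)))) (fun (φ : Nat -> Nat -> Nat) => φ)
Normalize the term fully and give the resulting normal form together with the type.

normal form:
  vnil (Eq Nat (succ zero) (succ zero))
inferred type:
  Vec (Eq Nat (succ zero) (succ zero)) zero
observation: reduction starts at a beta-redex, and 21 normal-order steps reach the normal form.


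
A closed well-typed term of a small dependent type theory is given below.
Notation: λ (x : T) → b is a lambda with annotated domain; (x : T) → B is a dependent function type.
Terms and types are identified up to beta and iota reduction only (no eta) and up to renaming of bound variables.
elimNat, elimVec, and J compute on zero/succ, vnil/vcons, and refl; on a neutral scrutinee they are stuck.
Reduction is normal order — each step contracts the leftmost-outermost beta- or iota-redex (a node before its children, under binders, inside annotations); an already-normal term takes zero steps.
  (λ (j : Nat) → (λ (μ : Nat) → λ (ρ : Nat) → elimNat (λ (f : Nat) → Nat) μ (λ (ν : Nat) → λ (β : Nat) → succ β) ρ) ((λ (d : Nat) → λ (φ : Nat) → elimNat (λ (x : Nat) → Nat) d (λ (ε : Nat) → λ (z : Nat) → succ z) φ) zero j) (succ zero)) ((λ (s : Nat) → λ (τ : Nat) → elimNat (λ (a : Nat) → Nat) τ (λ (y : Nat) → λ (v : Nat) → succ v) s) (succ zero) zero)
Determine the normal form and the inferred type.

reduced normal form:
  succ (succ zero)
type:
  Nat
observation: the leftmost-outermost redex is a beta-redex, and normalization takes 19 steps.


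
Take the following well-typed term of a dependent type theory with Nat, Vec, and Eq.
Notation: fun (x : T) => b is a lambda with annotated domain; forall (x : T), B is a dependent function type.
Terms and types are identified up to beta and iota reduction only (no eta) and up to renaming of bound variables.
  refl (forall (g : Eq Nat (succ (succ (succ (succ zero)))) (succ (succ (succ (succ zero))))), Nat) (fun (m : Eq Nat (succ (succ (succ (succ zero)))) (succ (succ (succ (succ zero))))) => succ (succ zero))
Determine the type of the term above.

inferred type:
  Eq (forall (g : Eq Nat (succ (succ (succ (succ zero)))) (succ (succ (succ (succ zero))))), Nat) (fun (m : Eq Nat (succ (succ (succ (succ zero)))) (succ (succ (succ (succ zero))))) => succ (succ zero)) (fun (a : Eq Nat (succ (succ (succ (succ zero)))) (succ (succ (succ (succ zero))))) => succ (succ zero))


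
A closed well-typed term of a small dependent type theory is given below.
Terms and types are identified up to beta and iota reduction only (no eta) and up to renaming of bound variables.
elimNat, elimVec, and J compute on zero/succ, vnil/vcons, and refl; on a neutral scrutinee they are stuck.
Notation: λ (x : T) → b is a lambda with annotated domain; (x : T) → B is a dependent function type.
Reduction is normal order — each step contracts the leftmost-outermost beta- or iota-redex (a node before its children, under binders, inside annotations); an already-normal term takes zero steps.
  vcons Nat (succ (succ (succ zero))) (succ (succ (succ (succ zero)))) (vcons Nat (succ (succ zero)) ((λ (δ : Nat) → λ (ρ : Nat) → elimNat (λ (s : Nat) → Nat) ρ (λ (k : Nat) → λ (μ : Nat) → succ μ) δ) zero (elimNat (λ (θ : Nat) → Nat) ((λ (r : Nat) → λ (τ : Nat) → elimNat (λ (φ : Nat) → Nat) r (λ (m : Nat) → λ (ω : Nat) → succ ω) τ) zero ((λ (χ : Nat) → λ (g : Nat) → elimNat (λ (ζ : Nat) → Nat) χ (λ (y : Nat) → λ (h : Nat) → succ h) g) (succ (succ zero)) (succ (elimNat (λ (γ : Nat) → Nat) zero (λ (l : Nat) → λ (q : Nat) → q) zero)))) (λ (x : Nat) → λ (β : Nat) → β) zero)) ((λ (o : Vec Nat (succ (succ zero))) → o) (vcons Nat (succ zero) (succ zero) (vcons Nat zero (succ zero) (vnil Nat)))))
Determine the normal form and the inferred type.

normal form:
  vcons Nat (succ (succ (succ zero))) (succ (succ (succ (succ zero)))) (vcons Nat (succ (succ zero)) (succ (succ (succ zero))) (vcons Nat (succ zero) (succ zero) (vcons Nat zero (succ zero) (vnil Nat))))
type:
  Vec Nat (succ (succ (succ (succ zero))))
observation: the first redex contracted is a beta-redex; the normal form is reached in 24 normal-order steps.


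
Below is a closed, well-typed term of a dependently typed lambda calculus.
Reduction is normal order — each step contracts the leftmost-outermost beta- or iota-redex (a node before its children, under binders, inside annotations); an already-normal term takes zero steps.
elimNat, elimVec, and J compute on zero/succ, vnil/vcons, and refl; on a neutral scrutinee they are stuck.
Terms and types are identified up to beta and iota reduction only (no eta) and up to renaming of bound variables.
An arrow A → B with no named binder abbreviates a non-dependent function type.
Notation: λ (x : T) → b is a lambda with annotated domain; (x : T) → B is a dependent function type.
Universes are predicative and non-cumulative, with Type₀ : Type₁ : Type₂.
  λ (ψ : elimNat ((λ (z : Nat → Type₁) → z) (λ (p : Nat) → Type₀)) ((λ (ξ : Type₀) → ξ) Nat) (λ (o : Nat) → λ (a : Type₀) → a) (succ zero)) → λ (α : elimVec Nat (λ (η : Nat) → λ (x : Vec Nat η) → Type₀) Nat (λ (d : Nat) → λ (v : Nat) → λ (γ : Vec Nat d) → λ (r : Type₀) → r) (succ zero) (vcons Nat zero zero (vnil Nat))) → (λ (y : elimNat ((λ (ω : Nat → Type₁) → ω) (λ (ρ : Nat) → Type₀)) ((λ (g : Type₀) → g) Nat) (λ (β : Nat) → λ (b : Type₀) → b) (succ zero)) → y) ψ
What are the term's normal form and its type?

resulting normal form:
  λ (ψ : Nat) → λ (z : Nat) → ψ
the term's type:
  Nat → Nat → Nat


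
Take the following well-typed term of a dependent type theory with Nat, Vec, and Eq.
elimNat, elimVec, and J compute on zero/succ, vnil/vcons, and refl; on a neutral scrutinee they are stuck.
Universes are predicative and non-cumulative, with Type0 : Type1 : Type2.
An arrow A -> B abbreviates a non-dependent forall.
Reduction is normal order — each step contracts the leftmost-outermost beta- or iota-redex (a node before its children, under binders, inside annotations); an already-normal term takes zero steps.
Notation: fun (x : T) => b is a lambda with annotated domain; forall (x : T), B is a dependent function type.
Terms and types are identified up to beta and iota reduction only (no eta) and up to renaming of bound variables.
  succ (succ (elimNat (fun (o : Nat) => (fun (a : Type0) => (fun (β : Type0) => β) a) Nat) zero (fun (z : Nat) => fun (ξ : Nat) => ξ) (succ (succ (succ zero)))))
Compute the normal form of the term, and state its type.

resulting normal form:
  succ (succ zero)
inferred type:
  Nat


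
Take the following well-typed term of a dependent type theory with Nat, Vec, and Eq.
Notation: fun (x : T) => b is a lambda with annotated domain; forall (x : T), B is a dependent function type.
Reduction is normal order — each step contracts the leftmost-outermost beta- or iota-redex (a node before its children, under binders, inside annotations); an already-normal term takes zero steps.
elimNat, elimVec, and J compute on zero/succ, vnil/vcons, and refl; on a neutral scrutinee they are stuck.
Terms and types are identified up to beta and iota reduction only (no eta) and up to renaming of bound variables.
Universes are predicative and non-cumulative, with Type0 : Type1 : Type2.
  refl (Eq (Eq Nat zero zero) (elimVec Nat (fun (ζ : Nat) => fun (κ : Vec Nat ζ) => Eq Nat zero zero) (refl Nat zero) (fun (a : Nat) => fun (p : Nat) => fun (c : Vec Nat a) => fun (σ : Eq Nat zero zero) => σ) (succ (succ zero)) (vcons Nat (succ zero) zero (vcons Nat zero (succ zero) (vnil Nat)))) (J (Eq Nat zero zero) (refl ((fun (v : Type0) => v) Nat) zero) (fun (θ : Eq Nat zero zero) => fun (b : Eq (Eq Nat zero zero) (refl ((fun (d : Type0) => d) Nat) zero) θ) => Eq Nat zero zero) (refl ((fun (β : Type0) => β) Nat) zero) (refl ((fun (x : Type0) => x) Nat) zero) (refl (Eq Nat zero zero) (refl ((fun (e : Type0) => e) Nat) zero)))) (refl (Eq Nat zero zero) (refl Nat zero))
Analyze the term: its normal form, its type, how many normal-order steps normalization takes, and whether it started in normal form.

resulting normal form:
  refl (Eq (Eq Nat zero zero) (refl Nat zero) (refl Nat zero)) (refl (Eq Nat zero zero) (refl Nat zero))
the term's type:
  Eq (Eq (Eq Nat zero zero) (refl Nat zero) (refl Nat zero)) (refl (Eq Nat zero zero) (refl Nat zero)) (refl (Eq Nat zero zero) (refl Nat zero))
reduction steps (normal order): 13
started in normal form: no
first contracted redex: an elimVec iota-redex


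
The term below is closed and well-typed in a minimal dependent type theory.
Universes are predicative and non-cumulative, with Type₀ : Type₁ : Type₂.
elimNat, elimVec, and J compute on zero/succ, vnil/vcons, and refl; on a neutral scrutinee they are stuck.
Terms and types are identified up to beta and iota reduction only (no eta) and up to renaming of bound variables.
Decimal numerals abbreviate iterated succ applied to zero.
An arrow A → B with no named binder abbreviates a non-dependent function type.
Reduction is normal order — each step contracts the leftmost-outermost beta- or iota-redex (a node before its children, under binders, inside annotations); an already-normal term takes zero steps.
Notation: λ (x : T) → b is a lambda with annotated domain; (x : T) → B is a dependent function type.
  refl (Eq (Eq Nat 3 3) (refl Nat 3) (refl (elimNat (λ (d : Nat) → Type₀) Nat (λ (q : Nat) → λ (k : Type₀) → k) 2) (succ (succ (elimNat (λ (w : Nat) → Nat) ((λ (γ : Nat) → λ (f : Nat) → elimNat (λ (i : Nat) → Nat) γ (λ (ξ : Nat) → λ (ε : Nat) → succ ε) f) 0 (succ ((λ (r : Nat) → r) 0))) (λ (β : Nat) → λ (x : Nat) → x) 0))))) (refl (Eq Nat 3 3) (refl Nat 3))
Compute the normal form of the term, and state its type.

normal form:
  refl (Eq (Eq Nat 3 3) (refl Nat 3) (refl Nat 3)) (refl (Eq Nat 3 3) (refl Nat 3))
the term's type:
  Eq (Eq (Eq Nat 3 3) (refl Nat 3) (refl Nat 3)) (refl (Eq Nat 3 3) (refl Nat 3)) (refl (Eq Nat 3 3) (refl Nat 3))


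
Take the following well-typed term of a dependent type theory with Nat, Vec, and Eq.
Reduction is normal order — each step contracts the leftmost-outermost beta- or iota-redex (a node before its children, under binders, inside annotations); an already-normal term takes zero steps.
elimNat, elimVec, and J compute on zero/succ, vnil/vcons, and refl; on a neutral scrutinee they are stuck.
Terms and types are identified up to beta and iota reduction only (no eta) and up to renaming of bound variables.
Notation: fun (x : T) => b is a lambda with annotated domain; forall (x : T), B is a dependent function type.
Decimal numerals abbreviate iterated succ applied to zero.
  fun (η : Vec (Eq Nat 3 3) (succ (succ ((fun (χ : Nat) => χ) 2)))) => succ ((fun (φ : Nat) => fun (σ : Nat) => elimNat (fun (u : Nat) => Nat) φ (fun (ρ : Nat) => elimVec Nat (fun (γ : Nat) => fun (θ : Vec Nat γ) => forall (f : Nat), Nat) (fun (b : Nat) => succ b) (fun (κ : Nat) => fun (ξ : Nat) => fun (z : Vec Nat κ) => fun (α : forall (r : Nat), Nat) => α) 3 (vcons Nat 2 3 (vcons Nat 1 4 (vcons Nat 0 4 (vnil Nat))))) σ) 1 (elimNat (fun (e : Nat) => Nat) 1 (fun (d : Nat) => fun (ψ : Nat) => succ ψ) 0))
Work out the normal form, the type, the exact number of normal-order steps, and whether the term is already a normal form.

resulting normal form:
  fun (η : Vec (Eq Nat 3 3) 4) => 3
the term's type:
  forall (η : Vec (Eq Nat 3 3) 4), Nat
reduction steps (normal order): 24
term was already normal: no
first contracted redex: a beta-redex


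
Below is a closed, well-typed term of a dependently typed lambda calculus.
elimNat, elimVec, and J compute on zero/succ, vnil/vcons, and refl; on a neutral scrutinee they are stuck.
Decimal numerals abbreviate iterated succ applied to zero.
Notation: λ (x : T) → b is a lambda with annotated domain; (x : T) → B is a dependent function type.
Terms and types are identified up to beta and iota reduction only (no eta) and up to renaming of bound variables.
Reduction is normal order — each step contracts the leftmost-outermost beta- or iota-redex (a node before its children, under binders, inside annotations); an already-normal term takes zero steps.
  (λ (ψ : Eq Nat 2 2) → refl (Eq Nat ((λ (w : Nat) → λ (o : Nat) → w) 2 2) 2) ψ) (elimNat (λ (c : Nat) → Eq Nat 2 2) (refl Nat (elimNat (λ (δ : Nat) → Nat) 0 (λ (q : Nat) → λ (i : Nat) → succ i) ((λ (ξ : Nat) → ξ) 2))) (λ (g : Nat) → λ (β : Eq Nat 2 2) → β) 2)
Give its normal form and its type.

resulting normal form:
  refl (Eq Nat 2 2) (refl Nat 2)
inferred type:
  Eq (Eq Nat 2 2) (refl Nat 2) (refl Nat 2)


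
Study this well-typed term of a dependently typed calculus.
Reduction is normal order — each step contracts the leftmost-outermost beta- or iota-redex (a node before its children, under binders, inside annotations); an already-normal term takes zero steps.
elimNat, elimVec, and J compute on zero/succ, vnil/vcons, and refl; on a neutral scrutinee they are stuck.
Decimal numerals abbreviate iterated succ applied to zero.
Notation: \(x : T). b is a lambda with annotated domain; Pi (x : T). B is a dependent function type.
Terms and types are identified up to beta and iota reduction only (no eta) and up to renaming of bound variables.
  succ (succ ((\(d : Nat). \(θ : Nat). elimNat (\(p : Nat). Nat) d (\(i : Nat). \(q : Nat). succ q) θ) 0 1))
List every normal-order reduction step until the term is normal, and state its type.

normal-order reduction sequence:
  succ (succ ((\(d : Nat). \(θ : Nat). elimNat (\(p : Nat). Nat) d (\(i : Nat). \(q : Nat). succ q) θ) 0 1))
  ~> succ (succ ((\(d : Nat). elimNat (\(θ : Nat). Nat) 0 (\(p : Nat). \(i : Nat). succ i) d) 1))
  ~> succ (succ (elimNat (\(d : Nat). Nat) 0 (\(θ : Nat). \(p : Nat). succ p) 1))
  ~> succ (succ ((\(d : Nat). \(θ : Nat). succ θ) 0 (elimNat (\(p : Nat). Nat) 0 (\(i : Nat). \(q : Nat). succ q) 0)))
  ~> succ (succ ((\(d : Nat). succ d) (elimNat (\(θ : Nat). Nat) 0 (\(p : Nat). \(i : Nat). succ i) 0)))
  ~> succ (succ (succ (elimNat (\(d : Nat). Nat) 0 (\(θ : Nat). \(p : Nat). succ p) 0)))
  ~> 3
type:
  Nat
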